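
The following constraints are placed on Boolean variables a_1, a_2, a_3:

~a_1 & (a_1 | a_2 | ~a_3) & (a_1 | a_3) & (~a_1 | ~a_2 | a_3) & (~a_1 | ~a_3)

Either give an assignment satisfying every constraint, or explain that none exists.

Unit clause (~a_1) forces a_1 = False.
In (a_1 | a_3) only a_3 is left, so a_3 = True.
In (a_1 | a_2 | ~a_3) only a_2 is left, so a_2 = True.
Check each clause:
  (~a_1): ~a_1 holds.
  (a_1 | a_2 | ~a_3): a_2 holds.
  (a_1 | a_3): a_3 holds.
  (~a_1 | ~a_2 | a_3): ~a_1 holds.
  (~a_1 | ~a_3): ~a_1 holds.
All clauses satisfied.

a_1: False; a_2: True; a_3: True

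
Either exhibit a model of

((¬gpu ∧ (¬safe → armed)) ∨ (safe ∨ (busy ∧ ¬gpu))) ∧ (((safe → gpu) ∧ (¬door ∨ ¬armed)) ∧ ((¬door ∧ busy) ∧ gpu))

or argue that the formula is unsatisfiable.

busy = True, gpu = True, door = False, safe = True, armed = True

  (¬gpu ∧ (¬safe → armed)) ∨ (safe ∨ (busy ∧ ¬gpu)) = True
    ¬gpu ∧ (¬safe → armed) = False
      ¬gpu = False
      ¬safe → armed = True
        ¬safe = False
    safe ∨ (busy ∧ ¬gpu) = True
      busy ∧ ¬gpu = False
        ¬gpu = False
  ((safe → gpu) ∧ (¬door ∨ ¬armed)) ∧ ((¬door ∧ busy) ∧ gpu) = True
    (safe → gpu) ∧ (¬door ∨ ¬armed) = True
      safe → gpu = True
      ¬door ∨ ¬armed = True
        ¬door = True
        ¬armed = False
    (¬door ∧ busy) ∧ gpu = True
      ¬door ∧ busy = True
        ¬door = True
Both conjuncts True, so the formula holds.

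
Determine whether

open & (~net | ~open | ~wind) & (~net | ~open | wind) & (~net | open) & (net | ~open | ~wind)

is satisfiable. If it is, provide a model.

Unit clause (open) forces open = True.
Try wind = True:
  (~net | ~open | ~wind) forces net = False.
  clause (net | ~open | ~wind) is falsified — backtrack.
So wind = False.
  then (~net | ~open | wind) forces net = False.
Check each clause:
  (open): open holds.
  (~net | ~open | ~wind): ~net holds.
  (~net | ~open | wind): ~net holds.
  (~net | open): ~net holds.
  (net | ~open | ~wind): ~wind holds.
All clauses satisfied.

open = True; wind = False; net = False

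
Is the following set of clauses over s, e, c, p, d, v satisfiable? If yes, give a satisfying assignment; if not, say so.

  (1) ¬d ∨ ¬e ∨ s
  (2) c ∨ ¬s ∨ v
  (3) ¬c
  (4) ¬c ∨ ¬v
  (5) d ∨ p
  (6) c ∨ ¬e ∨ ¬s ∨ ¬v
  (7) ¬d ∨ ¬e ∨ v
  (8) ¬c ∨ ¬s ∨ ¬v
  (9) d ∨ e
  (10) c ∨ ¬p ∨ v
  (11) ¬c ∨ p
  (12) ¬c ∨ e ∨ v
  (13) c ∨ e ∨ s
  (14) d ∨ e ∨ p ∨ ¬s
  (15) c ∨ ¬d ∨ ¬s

s: False, e: True, c: False, p: True, d: False, v: True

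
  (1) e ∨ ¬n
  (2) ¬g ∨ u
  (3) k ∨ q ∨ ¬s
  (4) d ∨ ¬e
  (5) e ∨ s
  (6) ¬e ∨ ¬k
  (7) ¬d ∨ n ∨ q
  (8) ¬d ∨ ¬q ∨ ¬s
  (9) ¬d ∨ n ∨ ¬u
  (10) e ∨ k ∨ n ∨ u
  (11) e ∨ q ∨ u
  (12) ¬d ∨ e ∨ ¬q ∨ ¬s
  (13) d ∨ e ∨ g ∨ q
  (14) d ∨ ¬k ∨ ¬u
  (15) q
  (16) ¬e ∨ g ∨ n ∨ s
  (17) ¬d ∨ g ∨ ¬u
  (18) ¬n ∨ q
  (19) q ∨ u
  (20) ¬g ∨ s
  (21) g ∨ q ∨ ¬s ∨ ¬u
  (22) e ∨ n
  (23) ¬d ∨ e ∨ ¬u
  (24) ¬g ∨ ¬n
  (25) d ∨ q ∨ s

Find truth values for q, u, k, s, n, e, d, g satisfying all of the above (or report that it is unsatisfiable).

Unit clause (q) forces q = True.
Set u = False.
  then (¬g ∨ u) forces g = False.
Try k = True:
  (¬e ∨ ¬k) forces e = False.
  (e ∨ ¬n) forces n = False.
  clause (e ∨ n) is falsified — backtrack.
So k = False.
Set s = False.
  then (e ∨ s) forces e = True.
  then (¬e ∨ g ∨ n ∨ s) forces n = True.
  then (d ∨ ¬e) forces d = True.
All clauses satisfied.

q=T, u=F, k=F, s=F, n=T, e=T, d=T, g=F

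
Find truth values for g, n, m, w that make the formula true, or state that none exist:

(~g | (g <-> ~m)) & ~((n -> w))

g = True, n = True, m = False, w = False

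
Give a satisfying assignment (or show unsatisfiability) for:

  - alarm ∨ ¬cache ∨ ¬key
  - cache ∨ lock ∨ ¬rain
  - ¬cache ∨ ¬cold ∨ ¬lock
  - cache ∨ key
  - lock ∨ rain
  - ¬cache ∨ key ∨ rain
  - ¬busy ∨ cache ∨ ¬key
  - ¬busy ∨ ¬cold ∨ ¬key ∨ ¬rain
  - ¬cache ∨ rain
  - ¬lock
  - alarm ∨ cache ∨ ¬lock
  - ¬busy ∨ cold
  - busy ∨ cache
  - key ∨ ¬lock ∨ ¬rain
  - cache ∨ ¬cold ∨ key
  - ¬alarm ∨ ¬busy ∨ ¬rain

alarm = True, busy = False, key = True, lock = False, cache = True, cold = True, rain = True

Unit clause (¬lock) forces lock = False.
In (lock ∨ rain) only rain is left, so rain = True.
In (cache ∨ lock ∨ ¬rain) only cache is left, so cache = True.
Set alarm = True.
  then (¬alarm ∨ ¬busy ∨ ¬rain) forces busy = False.
Set key = True.
Set cold = True.
All clauses satisfied.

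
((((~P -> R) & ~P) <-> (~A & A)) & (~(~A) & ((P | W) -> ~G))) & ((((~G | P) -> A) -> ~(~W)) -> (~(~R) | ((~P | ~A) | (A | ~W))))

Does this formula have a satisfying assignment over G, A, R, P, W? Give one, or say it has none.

G: True, A: True, R: False, P: False, W: False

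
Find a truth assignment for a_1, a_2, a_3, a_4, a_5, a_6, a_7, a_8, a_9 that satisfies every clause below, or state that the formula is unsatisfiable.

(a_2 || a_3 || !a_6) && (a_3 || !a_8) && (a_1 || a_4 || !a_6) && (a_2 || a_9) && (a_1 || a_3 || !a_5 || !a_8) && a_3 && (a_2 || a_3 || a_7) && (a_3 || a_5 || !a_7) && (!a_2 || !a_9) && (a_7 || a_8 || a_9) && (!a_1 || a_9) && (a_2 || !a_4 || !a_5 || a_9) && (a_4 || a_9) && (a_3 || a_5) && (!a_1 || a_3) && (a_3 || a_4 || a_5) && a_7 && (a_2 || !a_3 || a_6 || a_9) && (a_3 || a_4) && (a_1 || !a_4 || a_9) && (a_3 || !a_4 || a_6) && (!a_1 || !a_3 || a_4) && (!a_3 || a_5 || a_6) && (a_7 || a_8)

Unit clause (a_3) forces a_3 = True.
Unit clause (a_7) forces a_7 = True.
Set a_1 = False.
Try a_2 = True:
  (!a_2 || !a_9) forces a_9 = False.
  (a_4 || a_9) forces a_4 = True.
  clause (a_1 || !a_4 || a_9) is falsified — backtrack.
So a_2 = False.
  then (a_2 || a_9) forces a_9 = True.
Set a_4 = True.
Set a_5 = True.
Set a_6 = False.
Set a_8 = True.
All clauses satisfied.

a_1 = False, a_2 = False, a_3 = True, a_4 = True, a_5 = True, a_6 = False, a_7 = True, a_8 = True, a_9 = True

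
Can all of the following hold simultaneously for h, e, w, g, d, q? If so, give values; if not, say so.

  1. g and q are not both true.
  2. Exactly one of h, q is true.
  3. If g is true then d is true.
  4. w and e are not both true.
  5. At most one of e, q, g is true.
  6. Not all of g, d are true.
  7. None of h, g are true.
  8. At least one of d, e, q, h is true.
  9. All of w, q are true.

h = False, e = False, w = True, g = False, d = True, q = True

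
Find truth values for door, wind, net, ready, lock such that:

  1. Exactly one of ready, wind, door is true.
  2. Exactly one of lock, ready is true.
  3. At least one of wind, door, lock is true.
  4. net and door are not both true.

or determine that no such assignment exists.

door=F, wind=T, net=T, ready=F, lock=T

  (1) {ready, wind, door}: 1 true — exactly one ✓
  (2) {lock, ready}: 1 true — exactly one ✓
  (3) {wind, door, lock}: 2 true — at least one ✓
  (4) net=T, door=F — not both ✓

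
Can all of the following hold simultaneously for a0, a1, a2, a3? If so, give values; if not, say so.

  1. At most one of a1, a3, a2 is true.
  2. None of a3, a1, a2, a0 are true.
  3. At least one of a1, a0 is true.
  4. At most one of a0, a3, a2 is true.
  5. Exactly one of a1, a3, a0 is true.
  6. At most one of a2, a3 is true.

Case a0 = True:
  Constraint (2) is violated (a0=T) — contradiction.
Case a0 = False:
  (2) forces a3 = False.
  (2) forces a1 = False.
  Constraint (3) is violated (a1=F, a0=F) — contradiction.
Both cases fail — unsatisfiable.

UNSATISFIABLE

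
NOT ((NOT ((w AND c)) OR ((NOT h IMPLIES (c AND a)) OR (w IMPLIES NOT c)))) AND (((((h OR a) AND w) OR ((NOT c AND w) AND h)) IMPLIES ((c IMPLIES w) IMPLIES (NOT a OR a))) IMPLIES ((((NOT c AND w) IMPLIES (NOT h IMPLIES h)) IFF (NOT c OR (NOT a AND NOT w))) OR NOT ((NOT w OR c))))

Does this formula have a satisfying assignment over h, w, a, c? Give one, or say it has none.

The formula is unsatisfiable.

Case c = True: the formula simplifies to NOT ((NOT w OR ((NOT h IMPLIES a) OR NOT w))) AND ((((h OR a) AND w) IMPLIES (w IMPLIES (NOT a OR a))) IMPLIES (NOT a AND NOT w)).
  a = True: the conjunct NOT ((NOT w OR ((NOT h IMPLIES a) OR NOT w))) becomes NOT ((NOT w OR True)) = False.
  a = False: simplifies to NOT ((NOT w OR (h OR NOT w))) AND NOT w.
    w = True: the conjunct NOT w is False.
    w = False: the conjunct NOT ((NOT w OR (h OR NOT w))) becomes NOT ((True OR True)) = False.
Case c = False: the conjunct NOT ((NOT ((w AND c)) OR ((NOT h IMPLIES (c AND a)) OR (w IMPLIES NOT c)))) becomes NOT ((True OR True)) = False.
Both cases fail — unsatisfiable.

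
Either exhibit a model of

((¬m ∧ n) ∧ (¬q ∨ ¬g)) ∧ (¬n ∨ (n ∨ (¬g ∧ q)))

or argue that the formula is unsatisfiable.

n: True; g: False; q: True; m: False

  (¬m ∧ n) ∧ (¬q ∨ ¬g) = True
    ¬m ∧ n = True
      ¬m = True
    ¬q ∨ ¬g = True
      ¬q = False
      ¬g = True
  ¬n ∨ (n ∨ (¬g ∧ q)) = True
    ¬n = False
    n ∨ (¬g ∧ q) = True
      ¬g ∧ q = True
        ¬g = True
Both conjuncts True, so the formula holds.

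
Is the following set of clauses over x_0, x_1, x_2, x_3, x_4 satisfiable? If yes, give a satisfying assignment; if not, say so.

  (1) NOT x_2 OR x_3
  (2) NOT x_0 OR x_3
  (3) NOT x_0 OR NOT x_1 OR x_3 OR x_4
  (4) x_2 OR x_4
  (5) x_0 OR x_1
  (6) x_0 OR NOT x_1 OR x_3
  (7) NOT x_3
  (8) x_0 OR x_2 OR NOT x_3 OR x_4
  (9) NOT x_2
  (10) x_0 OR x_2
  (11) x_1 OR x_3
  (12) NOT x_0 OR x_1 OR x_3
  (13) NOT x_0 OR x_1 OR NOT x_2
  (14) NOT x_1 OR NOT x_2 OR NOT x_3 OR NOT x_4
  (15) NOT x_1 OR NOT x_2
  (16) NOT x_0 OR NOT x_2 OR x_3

No satisfying assignment exists.

Case x_3 = True:
  Clause (NOT x_3) is falsified — contradiction.
Case x_3 = False:
  (NOT x_2 OR x_3) forces x_2 = False.
  (NOT x_0 OR x_3) forces x_0 = False.
  Clause (x_0 OR x_2) is falsified — contradiction.
Both cases fail, so the formula is unsatisfiable.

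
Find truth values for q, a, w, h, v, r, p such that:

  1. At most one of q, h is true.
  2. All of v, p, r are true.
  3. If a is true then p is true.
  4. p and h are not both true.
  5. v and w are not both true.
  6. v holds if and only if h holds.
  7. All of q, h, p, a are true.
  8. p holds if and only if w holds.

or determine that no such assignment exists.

Unsatisfiable

Case q = True:
  (1) with q=T forces h = False.
  Constraint (7) is violated (h=F) — contradiction.
Case q = False:
  Constraint (7) is violated (q=F) — contradiction.
Both cases fail — unsatisfiable.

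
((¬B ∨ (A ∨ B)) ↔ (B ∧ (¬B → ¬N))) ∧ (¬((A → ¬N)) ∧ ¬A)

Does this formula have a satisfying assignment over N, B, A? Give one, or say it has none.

No satisfying assignment exists.

Case A = True: the conjunct ¬A is False.
Case A = False: the conjunct ¬((A → ¬N)) becomes ¬((False → ¬N)) = False.
Both cases fail — unsatisfiable.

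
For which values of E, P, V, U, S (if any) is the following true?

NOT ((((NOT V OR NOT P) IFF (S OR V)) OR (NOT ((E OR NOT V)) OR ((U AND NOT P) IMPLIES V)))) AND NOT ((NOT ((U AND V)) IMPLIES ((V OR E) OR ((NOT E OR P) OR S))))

Unsatisfiable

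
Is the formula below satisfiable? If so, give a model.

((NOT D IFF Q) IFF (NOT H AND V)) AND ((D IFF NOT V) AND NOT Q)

V: True, Q: False, H: True, D: False

  (NOT D IFF Q) IFF (NOT H AND V) = True
    NOT D IFF Q = False
      NOT D = True
    NOT H AND V = False
      NOT H = False
  (D IFF NOT V) AND NOT Q = True
    D IFF NOT V = True
      NOT V = False
    NOT Q = True
Both conjuncts True, so the formula holds.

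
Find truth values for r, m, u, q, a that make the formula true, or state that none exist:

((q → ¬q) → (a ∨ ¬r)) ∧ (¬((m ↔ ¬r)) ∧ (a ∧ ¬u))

r = True, m = True, u = False, q = True, a = True

  (q → ¬q) → (a ∨ ¬r) = True
    q → ¬q = False
      ¬q = False
    a ∨ ¬r = True
      ¬r = False
  ¬((m ↔ ¬r)) ∧ (a ∧ ¬u) = True
    ¬((m ↔ ¬r)) = True
      m ↔ ¬r = False
        ¬r = False
    a ∧ ¬u = True
      ¬u = True
Both conjuncts True, so the formula holds.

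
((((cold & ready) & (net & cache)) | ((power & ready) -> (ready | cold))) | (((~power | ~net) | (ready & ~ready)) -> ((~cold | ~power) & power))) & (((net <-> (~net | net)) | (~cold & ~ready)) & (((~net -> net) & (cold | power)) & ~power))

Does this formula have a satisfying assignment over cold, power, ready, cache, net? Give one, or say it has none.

cold = True; power = False; ready = True; cache = True; net = True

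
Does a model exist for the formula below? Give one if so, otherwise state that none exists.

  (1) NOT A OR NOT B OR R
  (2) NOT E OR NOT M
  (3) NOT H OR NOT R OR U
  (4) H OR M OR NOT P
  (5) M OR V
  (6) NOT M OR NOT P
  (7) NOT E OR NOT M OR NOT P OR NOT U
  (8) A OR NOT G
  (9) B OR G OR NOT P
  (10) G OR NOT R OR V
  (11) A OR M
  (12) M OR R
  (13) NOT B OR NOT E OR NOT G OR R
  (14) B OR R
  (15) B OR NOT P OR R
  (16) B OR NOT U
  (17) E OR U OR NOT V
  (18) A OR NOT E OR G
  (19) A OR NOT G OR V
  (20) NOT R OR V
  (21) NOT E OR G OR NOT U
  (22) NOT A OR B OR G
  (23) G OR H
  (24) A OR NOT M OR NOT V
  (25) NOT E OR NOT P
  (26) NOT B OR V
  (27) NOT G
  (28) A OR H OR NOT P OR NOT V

Unit clause (NOT G) forces G = False.
In (G OR H) only H is left, so H = True.
Set E = False.
Set P = True.
  then (NOT M OR NOT P) forces M = False.
  then (B OR G OR NOT P) forces B = True.
  then (A OR M) forces A = True.
  then (M OR R) forces R = True.
  then (NOT R OR V) forces V = True.
  then (NOT H OR NOT R OR U) forces U = True.
All clauses satisfied.

E=F; P=T; M=F; G=F; V=T; R=T; A=T; H=T; U=T; B=T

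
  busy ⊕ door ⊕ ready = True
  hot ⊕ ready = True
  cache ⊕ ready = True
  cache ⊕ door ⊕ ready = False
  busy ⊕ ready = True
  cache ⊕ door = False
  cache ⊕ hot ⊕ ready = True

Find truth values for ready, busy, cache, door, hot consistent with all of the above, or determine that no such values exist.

UNSATISFIABLE

Adding constraints 1, 3, 4, 5 mod 2: every variable appears an even number of times on the left, so the left side is 0.
But the right sides sum to 1 (mod 2). 0 ≠ 1 — the system is inconsistent.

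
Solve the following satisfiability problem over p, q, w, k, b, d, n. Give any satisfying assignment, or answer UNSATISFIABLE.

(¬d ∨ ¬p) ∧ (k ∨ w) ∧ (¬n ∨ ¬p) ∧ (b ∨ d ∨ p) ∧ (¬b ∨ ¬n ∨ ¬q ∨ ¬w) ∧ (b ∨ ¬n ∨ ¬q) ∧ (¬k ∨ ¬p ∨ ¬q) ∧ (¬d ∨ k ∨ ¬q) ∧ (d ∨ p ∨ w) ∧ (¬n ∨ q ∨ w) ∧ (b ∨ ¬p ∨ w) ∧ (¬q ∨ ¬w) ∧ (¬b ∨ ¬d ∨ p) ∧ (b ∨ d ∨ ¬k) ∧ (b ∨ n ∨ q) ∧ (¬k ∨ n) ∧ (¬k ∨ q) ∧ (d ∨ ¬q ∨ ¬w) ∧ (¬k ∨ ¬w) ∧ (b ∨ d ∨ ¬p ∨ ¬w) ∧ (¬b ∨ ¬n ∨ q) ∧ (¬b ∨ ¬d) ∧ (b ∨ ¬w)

Set p = False.
Set q = False.
  then (¬k ∨ q) forces k = False.
  then (k ∨ w) forces w = True.
  then (b ∨ ¬w) forces b = True.
  then (¬b ∨ ¬d ∨ p) forces d = False.
  then (¬b ∨ ¬n ∨ q) forces n = False.
All clauses satisfied.

p: False; q: False; w: True; k: False; b: True; d: False; n: False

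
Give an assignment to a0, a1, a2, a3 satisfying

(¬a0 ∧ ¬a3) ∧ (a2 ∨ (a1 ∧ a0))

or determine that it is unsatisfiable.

a0 = False, a1 = True, a2 = True, a3 = False

  ¬a0 ∧ ¬a3 = True
    ¬a0 = True
    ¬a3 = True
  a2 ∨ (a1 ∧ a0) = True
    a1 ∧ a0 = False
Both conjuncts True, so the formula holds.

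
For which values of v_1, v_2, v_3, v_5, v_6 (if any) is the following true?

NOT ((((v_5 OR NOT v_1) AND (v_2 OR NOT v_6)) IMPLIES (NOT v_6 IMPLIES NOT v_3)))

v_1 = False; v_2 = True; v_3 = True; v_5 = True; v_6 = False

  NOT ((((v_5 OR NOT v_1) AND (v_2 OR NOT v_6)) IMPLIES (NOT v_6 IMPLIES NOT v_3))) = True
    ((v_5 OR NOT v_1) AND (v_2 OR NOT v_6)) IMPLIES (NOT v_6 IMPLIES NOT v_3) = False
      (v_5 OR NOT v_1) AND (v_2 OR NOT v_6) = True
        v_5 OR NOT v_1 = True
          NOT v_1 = True
        v_2 OR NOT v_6 = True
          NOT v_6 = True
      NOT v_6 IMPLIES NOT v_3 = False
        NOT v_6 = True
        NOT v_3 = False
The formula evaluates to True.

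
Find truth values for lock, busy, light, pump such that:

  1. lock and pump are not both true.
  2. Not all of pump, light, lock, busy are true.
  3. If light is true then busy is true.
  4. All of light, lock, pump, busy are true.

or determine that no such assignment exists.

Unsatisfiable — no assignment works.

Case lock = True:
  (1) with lock=T forces pump = False.
  Constraint (4) is violated (pump=F) — contradiction.
Case lock = False:
  Constraint (4) is violated (lock=F) — contradiction.
Both cases fail — unsatisfiable.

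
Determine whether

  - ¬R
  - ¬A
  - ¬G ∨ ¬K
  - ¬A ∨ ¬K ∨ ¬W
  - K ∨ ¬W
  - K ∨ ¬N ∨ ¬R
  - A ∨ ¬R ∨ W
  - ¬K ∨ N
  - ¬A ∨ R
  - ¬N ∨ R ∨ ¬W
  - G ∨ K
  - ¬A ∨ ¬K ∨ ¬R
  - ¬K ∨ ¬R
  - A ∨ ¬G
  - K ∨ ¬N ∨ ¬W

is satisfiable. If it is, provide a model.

W = False, G = False, K = True, R = False, N = True, A = False

Unit clause (¬R) forces R = False.
Unit clause (¬A) forces A = False.
In (A ∨ ¬G) only ¬G is left, so G = False.
In (G ∨ K) only K is left, so K = True.
In (¬K ∨ N) only N is left, so N = True.
In (¬N ∨ R ∨ ¬W) only ¬W is left, so W = False.
All clauses satisfied.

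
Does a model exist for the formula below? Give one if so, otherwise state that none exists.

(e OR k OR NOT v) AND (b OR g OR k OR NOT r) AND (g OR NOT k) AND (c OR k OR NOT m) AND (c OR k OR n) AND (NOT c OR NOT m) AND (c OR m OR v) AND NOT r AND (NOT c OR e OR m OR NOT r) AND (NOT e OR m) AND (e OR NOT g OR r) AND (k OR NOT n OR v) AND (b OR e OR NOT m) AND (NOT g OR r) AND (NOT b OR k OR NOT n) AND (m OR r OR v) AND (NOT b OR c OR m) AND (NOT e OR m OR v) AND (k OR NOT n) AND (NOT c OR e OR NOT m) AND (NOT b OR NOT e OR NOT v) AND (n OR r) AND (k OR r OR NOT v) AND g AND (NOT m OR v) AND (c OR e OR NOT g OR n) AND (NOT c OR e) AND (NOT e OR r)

Case g = True:
  (NOT r) forces r = False.
  Clause (NOT g OR r) is falsified — contradiction.
Case g = False:
  Clause (g) is falsified — contradiction.
Both cases fail, so the formula is unsatisfiable.

Unsatisfiable — no assignment works.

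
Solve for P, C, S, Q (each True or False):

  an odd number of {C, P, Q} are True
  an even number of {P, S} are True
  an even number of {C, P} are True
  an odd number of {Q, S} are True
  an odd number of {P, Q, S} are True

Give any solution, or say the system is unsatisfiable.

P=F; C=F; S=F; Q=T

{C, P, Q}: 1 true → odd ✓
{P, S}: 0 true → even ✓
{C, P}: 0 true → even ✓
{Q, S}: 1 true → odd ✓
{P, Q, S}: 1 true → odd ✓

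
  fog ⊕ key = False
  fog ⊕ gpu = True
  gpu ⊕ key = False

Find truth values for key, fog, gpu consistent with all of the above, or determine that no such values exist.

Adding constraints 1, 2, 3 mod 2: every variable appears an even number of times on the left, so the left side is 0.
But the right sides sum to 1 (mod 2). 0 ≠ 1 — the system is inconsistent.

The formula is unsatisfiable.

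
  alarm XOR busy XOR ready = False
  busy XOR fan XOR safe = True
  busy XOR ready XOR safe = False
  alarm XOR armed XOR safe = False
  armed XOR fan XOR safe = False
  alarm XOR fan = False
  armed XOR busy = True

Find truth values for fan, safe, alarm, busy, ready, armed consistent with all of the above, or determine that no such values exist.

fan=F; safe=F; alarm=F; busy=T; ready=T; armed=F

alarm XOR busy XOR ready = F XOR T XOR T = False ✓
busy XOR fan XOR safe = T XOR F XOR F = True ✓
busy XOR ready XOR safe = T XOR T XOR F = False ✓
alarm XOR armed XOR safe = F XOR F XOR F = False ✓
armed XOR fan XOR safe = F XOR F XOR F = False ✓
alarm XOR fan = F XOR F = False ✓
armed XOR busy = F XOR T = True ✓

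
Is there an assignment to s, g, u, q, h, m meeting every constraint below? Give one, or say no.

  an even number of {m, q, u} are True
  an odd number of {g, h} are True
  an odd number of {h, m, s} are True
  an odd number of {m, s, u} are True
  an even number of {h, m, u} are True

s = False; g = False; u = True; q = True; h = True; m = False

{m, q, u}: 2 true → even ✓
{g, h}: 1 true → odd ✓
{h, m, s}: 1 true → odd ✓
{m, s, u}: 1 true → odd ✓
{h, m, u}: 2 true → even ✓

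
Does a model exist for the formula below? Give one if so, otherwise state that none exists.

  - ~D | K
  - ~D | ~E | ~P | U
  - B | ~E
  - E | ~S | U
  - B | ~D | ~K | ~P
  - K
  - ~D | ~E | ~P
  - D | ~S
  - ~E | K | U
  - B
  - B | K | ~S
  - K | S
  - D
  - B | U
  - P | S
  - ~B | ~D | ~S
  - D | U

U=F; E=F; S=F; B=T; P=T; K=T; D=T

Unit clause (K) forces K = True.
Unit clause (B) forces B = True.
Unit clause (D) forces D = True.
In (~B | ~D | ~S) only ~S is left, so S = False.
In (P | S) only P is left, so P = True.
In (~D | ~E | ~P) only ~E is left, so E = False.
Set U = False.
All clauses satisfied.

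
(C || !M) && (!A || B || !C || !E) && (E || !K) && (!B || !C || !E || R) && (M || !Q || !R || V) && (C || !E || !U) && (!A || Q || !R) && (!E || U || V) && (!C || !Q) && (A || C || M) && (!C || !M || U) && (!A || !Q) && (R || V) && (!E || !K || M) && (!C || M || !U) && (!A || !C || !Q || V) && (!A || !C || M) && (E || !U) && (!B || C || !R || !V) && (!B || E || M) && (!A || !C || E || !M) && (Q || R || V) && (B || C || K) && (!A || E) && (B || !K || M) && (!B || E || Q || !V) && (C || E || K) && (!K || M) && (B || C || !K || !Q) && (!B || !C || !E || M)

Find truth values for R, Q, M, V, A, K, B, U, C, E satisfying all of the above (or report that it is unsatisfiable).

Set R = True.
Try Q = True:
  (!C || !Q) forces C = False.
  (C || !M) forces M = False.
  (M || !Q || !R || V) forces V = True.
  (A || C || M) forces A = True.
  clause (!A || !Q) is falsified — backtrack.
So Q = False.
  then (!A || Q || !R) forces A = False.
Set M = True.
  then (C || !M) forces C = True.
  then (!C || !M || U) forces U = True.
  then (E || !U) forces E = True.
Set V = False.
Set K = False.
Set B = False.
All clauses satisfied.

R = True, Q = False, M = True, V = False, A = False, K = False, B = False, U = True, C = True, E = True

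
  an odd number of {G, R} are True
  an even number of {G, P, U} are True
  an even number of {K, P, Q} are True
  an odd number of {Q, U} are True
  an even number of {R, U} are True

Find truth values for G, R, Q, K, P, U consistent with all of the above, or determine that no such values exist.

G=T, R=F, Q=T, K=F, P=T, U=F

{G, R}: 1 true → odd ✓
{G, P, U}: 2 true → even ✓
{K, P, Q}: 2 true → even ✓
{Q, U}: 1 true → odd ✓
{R, U}: 0 true → even ✓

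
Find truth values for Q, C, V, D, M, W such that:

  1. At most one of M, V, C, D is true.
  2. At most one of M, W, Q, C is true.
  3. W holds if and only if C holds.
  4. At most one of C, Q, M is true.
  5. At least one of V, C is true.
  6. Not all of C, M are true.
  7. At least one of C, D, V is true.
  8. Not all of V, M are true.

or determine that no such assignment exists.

Q = False, C = False, V = True, D = False, M = False, W = False

  (1) {M, V, C, D}: 1 true — at most one ✓
  (2) {M, W, Q, C}: 0 true — at most one ✓
  (3) W=F, C=F — same ✓
  (4) {C, Q, M}: 0 true — at most one ✓
  (5) {V, C}: 1 true — at least one ✓
  (6) {C, M}: 0/2 true — not all ✓
  (7) {C, D, V}: 1 true — at least one ✓
  (8) {V, M}: 1/2 true — not all ✓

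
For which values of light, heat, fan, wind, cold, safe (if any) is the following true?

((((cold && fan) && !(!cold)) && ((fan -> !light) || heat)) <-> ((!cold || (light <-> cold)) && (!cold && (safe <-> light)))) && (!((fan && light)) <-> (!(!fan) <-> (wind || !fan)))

light: True; heat: False; fan: True; wind: False; cold: True; safe: True

  (((cold && fan) && !(!cold)) && ((fan -> !light) || heat)) <-> ((!cold || (light <-> cold)) && (!cold && (safe <-> light))) = True
    ((cold && fan) && !(!cold)) && ((fan -> !light) || heat) = False
      (cold && fan) && !(!cold) = True
        cold && fan = True
        !(!cold) = True
          !cold = False
      (fan -> !light) || heat = False
        fan -> !light = False
          !light = False
    (!cold || (light <-> cold)) && (!cold && (safe <-> light)) = False
      !cold || (light <-> cold) = True
        !cold = False
        light <-> cold = True
      !cold && (safe <-> light) = False
        !cold = False
        safe <-> light = True
  !((fan && light)) <-> (!(!fan) <-> (wind || !fan)) = True
    !((fan && light)) = False
      fan && light = True
    !(!fan) <-> (wind || !fan) = False
      !(!fan) = True
        !fan = False
      wind || !fan = False
        !fan = False
Both conjuncts True, so the formula holds.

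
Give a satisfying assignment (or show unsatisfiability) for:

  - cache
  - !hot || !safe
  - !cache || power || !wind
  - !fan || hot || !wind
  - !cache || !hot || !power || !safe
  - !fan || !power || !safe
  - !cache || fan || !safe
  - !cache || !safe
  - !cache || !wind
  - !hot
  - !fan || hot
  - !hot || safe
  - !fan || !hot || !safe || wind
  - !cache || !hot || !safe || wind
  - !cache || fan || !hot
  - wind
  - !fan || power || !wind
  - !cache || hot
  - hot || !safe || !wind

Case wind = True:
  (cache) forces cache = True.
  Clause (!cache || !wind) is falsified — contradiction.
Case wind = False:
  Clause (wind) is falsified — contradiction.
Both cases fail, so the formula is unsatisfiable.

The formula is unsatisfiable.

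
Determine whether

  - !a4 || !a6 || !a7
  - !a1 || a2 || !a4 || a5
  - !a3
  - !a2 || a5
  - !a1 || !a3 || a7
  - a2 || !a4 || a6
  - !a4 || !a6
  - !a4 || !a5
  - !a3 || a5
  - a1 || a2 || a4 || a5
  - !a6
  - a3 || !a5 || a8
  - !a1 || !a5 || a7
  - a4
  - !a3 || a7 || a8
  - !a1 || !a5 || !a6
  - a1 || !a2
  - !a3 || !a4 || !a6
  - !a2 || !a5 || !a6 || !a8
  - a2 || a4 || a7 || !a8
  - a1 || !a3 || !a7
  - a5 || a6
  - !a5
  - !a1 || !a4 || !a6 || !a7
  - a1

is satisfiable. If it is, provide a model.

The formula is unsatisfiable.

Case a5 = True:
  Clause (!a5) is falsified — contradiction.
Case a5 = False:
  (!a3) forces a3 = False.
  (!a2 || a5) forces a2 = False.
  (!a6) forces a6 = False.
  Clause (a5 || a6) is falsified — contradiction.
Both cases fail, so the formula is unsatisfiable.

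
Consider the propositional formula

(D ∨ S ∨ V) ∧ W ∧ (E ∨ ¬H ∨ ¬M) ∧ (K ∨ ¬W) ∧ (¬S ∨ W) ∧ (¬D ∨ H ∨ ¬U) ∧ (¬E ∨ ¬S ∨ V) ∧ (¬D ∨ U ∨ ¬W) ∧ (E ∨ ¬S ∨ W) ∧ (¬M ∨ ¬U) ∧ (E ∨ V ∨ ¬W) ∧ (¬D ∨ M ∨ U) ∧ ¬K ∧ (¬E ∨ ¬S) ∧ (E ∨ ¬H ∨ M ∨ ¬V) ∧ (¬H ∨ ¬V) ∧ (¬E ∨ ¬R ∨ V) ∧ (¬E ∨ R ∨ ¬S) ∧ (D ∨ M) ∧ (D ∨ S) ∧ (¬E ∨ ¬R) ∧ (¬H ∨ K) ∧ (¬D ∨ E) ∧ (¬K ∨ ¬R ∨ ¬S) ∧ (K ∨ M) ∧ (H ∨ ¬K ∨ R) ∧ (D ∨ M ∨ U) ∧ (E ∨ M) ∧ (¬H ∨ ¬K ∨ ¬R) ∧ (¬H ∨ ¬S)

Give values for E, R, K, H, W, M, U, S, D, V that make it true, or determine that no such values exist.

Unsatisfiable — no assignment works.

Case K = True:
  Clause (¬K) is falsified — contradiction.
Case K = False:
  (W) forces W = True.
  Clause (K ∨ ¬W) is falsified — contradiction.
Both cases fail, so the formula is unsatisfiable.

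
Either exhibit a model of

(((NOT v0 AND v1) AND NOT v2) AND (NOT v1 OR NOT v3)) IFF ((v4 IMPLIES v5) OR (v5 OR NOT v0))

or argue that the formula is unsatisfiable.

v0=T, v1=T, v2=T, v3=T, v4=T, v5=F

  (((NOT v0 AND v1) AND NOT v2) AND (NOT v1 OR NOT v3)) IFF ((v4 IMPLIES v5) OR (v5 OR NOT v0)) = True
    ((NOT v0 AND v1) AND NOT v2) AND (NOT v1 OR NOT v3) = False
      (NOT v0 AND v1) AND NOT v2 = False
        NOT v0 AND v1 = False
          NOT v0 = False
        NOT v2 = False
      NOT v1 OR NOT v3 = False
        NOT v1 = False
        NOT v3 = False
    (v4 IMPLIES v5) OR (v5 OR NOT v0) = False
      v4 IMPLIES v5 = False
      v5 OR NOT v0 = False
        NOT v0 = False
The formula evaluates to True.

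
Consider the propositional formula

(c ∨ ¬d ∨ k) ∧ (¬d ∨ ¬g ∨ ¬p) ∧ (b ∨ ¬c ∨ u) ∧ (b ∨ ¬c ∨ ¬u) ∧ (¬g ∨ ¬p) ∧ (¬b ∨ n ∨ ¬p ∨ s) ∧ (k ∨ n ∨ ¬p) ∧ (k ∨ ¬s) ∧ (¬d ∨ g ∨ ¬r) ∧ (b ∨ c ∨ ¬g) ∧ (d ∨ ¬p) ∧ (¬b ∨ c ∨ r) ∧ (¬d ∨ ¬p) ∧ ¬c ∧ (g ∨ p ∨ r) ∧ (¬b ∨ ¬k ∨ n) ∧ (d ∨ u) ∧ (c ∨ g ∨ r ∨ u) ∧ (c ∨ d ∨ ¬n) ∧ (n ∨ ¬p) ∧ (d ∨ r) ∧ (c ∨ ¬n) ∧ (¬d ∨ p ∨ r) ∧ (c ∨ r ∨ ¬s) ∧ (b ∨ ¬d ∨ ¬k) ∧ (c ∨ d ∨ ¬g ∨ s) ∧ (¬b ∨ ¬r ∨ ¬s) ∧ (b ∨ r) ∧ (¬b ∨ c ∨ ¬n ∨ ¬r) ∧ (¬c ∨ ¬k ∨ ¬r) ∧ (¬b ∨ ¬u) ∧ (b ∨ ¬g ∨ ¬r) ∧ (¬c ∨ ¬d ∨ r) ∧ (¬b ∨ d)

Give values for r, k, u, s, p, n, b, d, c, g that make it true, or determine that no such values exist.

Unit clause (¬c) forces c = False.
In (c ∨ ¬n) only ¬n is left, so n = False.
In (n ∨ ¬p) only ¬p is left, so p = False.
Set r = True.
Set k = False.
  then (c ∨ ¬d ∨ k) forces d = False.
  then (k ∨ ¬s) forces s = False.
  then (d ∨ u) forces u = True.
  then (c ∨ d ∨ ¬g ∨ s) forces g = False.
  then (¬b ∨ ¬u) forces b = False.
All clauses satisfied.

r = True, k = False, u = True, s = False, p = False, n = False, b = False, d = False, c = False, g = False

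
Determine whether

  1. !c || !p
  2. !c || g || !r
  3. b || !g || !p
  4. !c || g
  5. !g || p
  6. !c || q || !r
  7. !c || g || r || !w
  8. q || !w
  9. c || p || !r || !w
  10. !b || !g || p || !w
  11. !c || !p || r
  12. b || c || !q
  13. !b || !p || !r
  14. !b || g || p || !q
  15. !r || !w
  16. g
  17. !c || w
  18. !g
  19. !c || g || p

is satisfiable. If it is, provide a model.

UNSATISFIABLE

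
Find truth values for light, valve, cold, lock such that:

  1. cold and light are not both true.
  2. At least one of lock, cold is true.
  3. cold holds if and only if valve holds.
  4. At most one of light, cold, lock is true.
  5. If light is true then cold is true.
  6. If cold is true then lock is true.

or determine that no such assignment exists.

light = False; valve = False; cold = False; lock = True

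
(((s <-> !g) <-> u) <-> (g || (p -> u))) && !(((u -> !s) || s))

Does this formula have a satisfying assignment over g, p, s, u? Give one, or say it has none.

UNSATISFIABLE

The conjunct !(((u -> !s) || s)) is unsatisfiable on its own:
  s=F, u=F: evaluates to False.
  s=F, u=T: evaluates to False.
  s=T, u=F: evaluates to False.
  s=T, u=T: evaluates to False.
So the whole conjunction is unsatisfiable.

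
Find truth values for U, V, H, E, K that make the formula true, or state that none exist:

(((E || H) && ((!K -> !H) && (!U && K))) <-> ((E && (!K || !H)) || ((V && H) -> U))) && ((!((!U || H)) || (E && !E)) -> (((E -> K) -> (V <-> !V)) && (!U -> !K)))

U = False; V = False; H = False; E = True; K = True

  ((E || H) && ((!K -> !H) && (!U && K))) <-> ((E && (!K || !H)) || ((V && H) -> U)) = True
    (E || H) && ((!K -> !H) && (!U && K)) = True
      E || H = True
      (!K -> !H) && (!U && K) = True
        !K -> !H = True
          !K = False
          !H = True
        !U && K = True
          !U = True
    (E && (!K || !H)) || ((V && H) -> U) = True
      E && (!K || !H) = True
        !K || !H = True
          !K = False
          !H = True
      (V && H) -> U = True
        V && H = False
  (!((!U || H)) || (E && !E)) -> (((E -> K) -> (V <-> !V)) && (!U -> !K)) = True
    !((!U || H)) || (E && !E) = False
      !((!U || H)) = False
        !U || H = True
          !U = True
      E && !E = False
        !E = False
    ((E -> K) -> (V <-> !V)) && (!U -> !K) = False
      (E -> K) -> (V <-> !V) = False
        E -> K = True
        V <-> !V = False
          !V = True
      !U -> !K = False
        !U = True
        !K = False
Both conjuncts True, so the formula holds.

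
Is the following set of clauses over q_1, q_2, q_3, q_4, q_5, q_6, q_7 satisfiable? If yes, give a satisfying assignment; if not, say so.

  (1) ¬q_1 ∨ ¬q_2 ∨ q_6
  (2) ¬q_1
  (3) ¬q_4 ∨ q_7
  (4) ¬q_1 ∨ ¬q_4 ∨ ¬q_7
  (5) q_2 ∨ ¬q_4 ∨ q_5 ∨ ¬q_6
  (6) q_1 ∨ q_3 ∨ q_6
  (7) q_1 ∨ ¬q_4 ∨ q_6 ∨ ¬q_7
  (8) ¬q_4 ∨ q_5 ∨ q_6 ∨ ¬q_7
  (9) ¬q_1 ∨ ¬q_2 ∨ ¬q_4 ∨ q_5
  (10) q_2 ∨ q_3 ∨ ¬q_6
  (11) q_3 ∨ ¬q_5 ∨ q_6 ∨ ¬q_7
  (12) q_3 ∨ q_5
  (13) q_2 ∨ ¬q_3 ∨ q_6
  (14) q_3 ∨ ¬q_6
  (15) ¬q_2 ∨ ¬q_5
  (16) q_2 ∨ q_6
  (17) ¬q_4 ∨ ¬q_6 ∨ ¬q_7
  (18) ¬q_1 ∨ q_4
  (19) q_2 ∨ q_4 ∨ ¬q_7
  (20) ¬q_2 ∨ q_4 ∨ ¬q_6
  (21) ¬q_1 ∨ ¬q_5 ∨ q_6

Unit clause (¬q_1) forces q_1 = False.
Set q_2 = True.
  then (¬q_2 ∨ ¬q_5) forces q_5 = False.
  then (q_3 ∨ q_5) forces q_3 = True.
Try q_4 = True:
  (¬q_4 ∨ q_7) forces q_7 = True.
  (q_1 ∨ ¬q_4 ∨ q_6 ∨ ¬q_7) forces q_6 = True.
  clause (¬q_4 ∨ ¬q_6 ∨ ¬q_7) is falsified — backtrack.
So q_4 = False.
  then (¬q_2 ∨ q_4 ∨ ¬q_6) forces q_6 = False.
Set q_7 = False.
All clauses satisfied.

q_1 = False; q_2 = True; q_3 = True; q_4 = False; q_5 = False; q_6 = False; q_7 = False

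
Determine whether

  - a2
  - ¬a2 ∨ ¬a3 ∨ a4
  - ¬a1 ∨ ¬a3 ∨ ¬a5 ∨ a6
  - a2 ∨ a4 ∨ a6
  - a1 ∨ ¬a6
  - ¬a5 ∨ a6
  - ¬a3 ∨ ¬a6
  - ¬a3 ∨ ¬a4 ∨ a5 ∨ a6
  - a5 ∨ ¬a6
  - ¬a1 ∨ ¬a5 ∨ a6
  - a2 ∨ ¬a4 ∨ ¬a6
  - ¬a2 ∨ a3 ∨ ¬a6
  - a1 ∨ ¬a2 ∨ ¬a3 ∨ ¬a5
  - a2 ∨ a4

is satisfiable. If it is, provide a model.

Unit clause (a2) forces a2 = True.
Set a1 = True.
Set a3 = False.
  then (¬a2 ∨ a3 ∨ ¬a6) forces a6 = False.
  then (¬a5 ∨ a6) forces a5 = False.
Set a4 = True.
All clauses satisfied.

a1: True; a2: True; a3: False; a4: True; a5: False; a6: False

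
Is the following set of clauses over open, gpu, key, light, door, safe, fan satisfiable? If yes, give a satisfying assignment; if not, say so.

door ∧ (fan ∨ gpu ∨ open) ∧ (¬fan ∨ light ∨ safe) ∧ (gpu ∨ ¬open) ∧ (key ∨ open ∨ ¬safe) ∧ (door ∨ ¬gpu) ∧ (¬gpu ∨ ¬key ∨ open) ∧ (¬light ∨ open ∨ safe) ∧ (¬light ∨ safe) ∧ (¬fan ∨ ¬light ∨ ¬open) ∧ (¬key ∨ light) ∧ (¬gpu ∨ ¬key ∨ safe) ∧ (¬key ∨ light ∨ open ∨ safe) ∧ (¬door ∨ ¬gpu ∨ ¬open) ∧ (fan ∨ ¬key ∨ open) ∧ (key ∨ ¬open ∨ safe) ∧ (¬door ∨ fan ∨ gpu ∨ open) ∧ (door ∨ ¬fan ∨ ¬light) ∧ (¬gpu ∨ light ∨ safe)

open = False; gpu = False; key = True; light = True; door = True; safe = True; fan = True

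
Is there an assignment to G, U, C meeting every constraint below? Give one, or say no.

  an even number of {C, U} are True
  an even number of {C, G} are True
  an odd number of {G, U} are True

Adding constraints 1, 2, 3 mod 2: every variable appears an even number of times on the left, so the left side is 0.
But the right sides sum to 1 (mod 2). 0 ≠ 1 — the system is inconsistent.

Unsatisfiable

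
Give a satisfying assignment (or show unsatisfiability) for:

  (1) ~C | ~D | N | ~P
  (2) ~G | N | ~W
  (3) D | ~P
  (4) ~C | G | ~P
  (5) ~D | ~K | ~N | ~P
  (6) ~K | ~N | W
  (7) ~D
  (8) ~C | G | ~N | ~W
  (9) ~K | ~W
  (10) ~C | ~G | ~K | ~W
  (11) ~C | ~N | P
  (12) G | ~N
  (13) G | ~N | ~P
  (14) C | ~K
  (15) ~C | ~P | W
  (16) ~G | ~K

Unit clause (~D) forces D = False.
In (D | ~P) only ~P is left, so P = False.
Set C = True.
  then (~C | ~N | P) forces N = False.
Set K = False.
Set G = False.
Set W = True.
All clauses satisfied.

C = True, K = False, G = False, W = True, P = False, D = False, N = False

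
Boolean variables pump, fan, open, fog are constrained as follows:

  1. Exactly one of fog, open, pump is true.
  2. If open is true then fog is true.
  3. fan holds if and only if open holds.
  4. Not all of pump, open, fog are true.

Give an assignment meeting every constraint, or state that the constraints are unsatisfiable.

pump = False; fan = False; open = False; fog = True

  (1) {fog, open, pump}: 1 true — exactly one ✓
  (2) open=F ⇒ fog: vacuous ✓
  (3) fan=F, open=F — same ✓
  (4) {pump, open, fog}: 1/3 true — not all ✓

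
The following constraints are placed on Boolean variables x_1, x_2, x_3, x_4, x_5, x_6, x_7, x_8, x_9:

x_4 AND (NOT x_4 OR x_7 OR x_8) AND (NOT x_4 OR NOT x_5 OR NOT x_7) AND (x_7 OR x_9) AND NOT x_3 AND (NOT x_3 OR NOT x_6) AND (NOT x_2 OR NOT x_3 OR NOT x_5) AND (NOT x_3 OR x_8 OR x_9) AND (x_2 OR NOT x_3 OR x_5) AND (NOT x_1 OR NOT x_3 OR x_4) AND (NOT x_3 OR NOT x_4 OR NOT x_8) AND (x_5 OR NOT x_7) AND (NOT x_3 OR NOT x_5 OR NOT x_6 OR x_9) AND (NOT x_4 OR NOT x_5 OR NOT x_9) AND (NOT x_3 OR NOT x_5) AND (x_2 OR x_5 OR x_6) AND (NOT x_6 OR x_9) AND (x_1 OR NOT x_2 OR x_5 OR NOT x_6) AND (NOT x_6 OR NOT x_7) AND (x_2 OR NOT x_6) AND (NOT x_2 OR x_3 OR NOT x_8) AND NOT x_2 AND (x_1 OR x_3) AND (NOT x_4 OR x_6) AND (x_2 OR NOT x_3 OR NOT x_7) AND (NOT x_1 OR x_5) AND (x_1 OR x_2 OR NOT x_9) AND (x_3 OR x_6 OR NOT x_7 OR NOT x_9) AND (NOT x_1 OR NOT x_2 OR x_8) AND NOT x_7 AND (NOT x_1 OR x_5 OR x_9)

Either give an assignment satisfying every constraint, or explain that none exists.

Case x_2 = True:
  Clause (NOT x_2) is falsified — contradiction.
Case x_2 = False:
  (x_4) forces x_4 = True.
  (NOT x_3) forces x_3 = False.
  (x_2 OR NOT x_6) forces x_6 = False.
  Clause (NOT x_4 OR x_6) is falsified — contradiction.
Both cases fail, so the formula is unsatisfiable.

Unsatisfiable — no assignment works.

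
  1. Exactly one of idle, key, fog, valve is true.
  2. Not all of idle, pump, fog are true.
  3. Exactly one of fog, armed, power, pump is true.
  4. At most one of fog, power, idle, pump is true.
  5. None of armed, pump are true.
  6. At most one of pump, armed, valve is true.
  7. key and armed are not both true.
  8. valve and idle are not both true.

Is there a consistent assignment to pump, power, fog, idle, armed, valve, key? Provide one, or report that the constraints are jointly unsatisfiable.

pump=F; power=F; fog=T; idle=F; armed=F; valve=F; key=F

  (1) {idle, key, fog, valve}: 1 true — exactly one ✓
  (2) {idle, pump, fog}: 1/3 true — not all ✓
  (3) {fog, armed, power, pump}: 1 true — exactly one ✓
  (4) {fog, power, idle, pump}: 1 true — at most one ✓
  (5) {armed, pump}: 0 true — none ✓
  (6) {pump, armed, valve}: 0 true — at most one ✓
  (7) key=F, armed=F — not both ✓
  (8) valve=F, idle=F — not both ✓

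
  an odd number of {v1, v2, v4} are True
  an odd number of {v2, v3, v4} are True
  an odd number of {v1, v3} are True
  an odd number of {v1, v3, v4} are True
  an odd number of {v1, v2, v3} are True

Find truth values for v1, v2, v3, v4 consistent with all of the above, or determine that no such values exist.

Adding constraints 1, 2, 3 mod 2: every variable appears an even number of times on the left, so the left side is 0.
But the right sides sum to 1 (mod 2). 0 ≠ 1 — the system is inconsistent.

The formula is unsatisfiable.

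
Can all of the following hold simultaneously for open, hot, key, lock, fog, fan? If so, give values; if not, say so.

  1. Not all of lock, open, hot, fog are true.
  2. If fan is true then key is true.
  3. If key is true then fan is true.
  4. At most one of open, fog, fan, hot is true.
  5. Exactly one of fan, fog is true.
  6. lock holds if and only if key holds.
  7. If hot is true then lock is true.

open = False, hot = False, key = True, lock = True, fog = False, fan = True

  (1) {lock, open, hot, fog}: 1/4 true — not all ✓
  (2) fan=T ⇒ key: T ✓
  (3) key=T ⇒ fan: T ✓
  (4) {open, fog, fan, hot}: 1 true — at most one ✓
  (5) {fan, fog}: 1 true — exactly one ✓
  (6) lock=T, key=T — same ✓
  (7) hot=F ⇒ lock: vacuous ✓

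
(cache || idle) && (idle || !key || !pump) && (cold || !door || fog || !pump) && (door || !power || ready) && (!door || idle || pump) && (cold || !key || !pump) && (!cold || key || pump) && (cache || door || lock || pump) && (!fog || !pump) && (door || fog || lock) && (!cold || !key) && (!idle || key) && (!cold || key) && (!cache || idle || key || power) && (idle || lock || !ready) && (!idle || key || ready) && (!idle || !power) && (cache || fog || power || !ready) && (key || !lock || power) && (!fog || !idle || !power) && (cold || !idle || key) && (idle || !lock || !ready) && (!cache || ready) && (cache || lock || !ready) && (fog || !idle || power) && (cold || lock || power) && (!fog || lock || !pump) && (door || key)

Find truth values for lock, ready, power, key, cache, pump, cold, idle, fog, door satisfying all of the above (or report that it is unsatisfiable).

Set lock = True.
Set ready = False.
  then (!cache || ready) forces cache = False.
  then (cache || idle) forces idle = True.
  then (!idle || key) forces key = True.
  then (!idle || !power) forces power = False.
  then (fog || !idle || power) forces fog = True.
  then (!fog || !pump) forces pump = False.
  then (!cold || !key) forces cold = False.
Set door = True.
All clauses satisfied.

lock = True, ready = False, power = False, key = True, cache = False, pump = False, cold = False, idle = True, fog = True, door = True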